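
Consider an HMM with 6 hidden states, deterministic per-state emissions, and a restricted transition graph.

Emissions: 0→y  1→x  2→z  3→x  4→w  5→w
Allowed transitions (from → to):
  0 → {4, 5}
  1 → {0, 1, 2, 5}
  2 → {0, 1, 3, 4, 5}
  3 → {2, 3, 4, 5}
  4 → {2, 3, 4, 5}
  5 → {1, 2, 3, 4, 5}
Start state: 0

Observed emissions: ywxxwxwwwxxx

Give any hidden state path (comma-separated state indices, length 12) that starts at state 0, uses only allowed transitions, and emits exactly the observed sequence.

0,5,1,1,5,3,4,4,4,3,3,3

  0: obs=y cand={0} pick 0 [start]
  1: obs=w cand={4,5} pick 5 [0->5 ok]
  2: obs=x cand={1,3} pick 1 [5->1 ok]
  3: obs=x cand={1,3} pick 1 [1->1 ok]
  4: obs=w cand={4,5} pick 5 [1->5 ok]
  5: obs=x cand={1,3} pick 3 [5->3 ok]
  6: obs=w cand={4,5} pick 4 [3->4 ok]
  7: obs=w cand={4,5} pick 4 [4->4 ok]
  8: obs=w cand={4,5} pick 4 [4->4 ok]
  9: obs=x cand={1,3} pick 3 [4->3 ok]
  10: obs=x cand={1,3} pick 3 [3->3 ok]
  11: obs=x cand={1,3} pick 3 [3->3 ok]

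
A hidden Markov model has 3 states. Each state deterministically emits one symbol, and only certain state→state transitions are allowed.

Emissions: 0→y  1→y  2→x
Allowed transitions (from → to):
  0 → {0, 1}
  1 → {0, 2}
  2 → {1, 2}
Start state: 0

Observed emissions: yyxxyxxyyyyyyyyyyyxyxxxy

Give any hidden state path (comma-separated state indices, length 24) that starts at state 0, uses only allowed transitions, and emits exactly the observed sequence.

0,1,2,2,1,2,2,1,0,1,0,0,0,1,0,0,0,1,2,1,2,2,2,1

  pos 0: y in {0,1}, choose 0; start
  pos 1: y in {0,1}, choose 1; 0->1 ok
  pos 2: x in {2}, choose 2; 1->2 ok
  pos 3: x in {2}, choose 2; 2->2 ok
  pos 4: y in {0,1}, choose 1; 2->1 ok
  pos 5: x in {2}, choose 2; 1->2 ok
  pos 6: x in {2}, choose 2; 2->2 ok
  pos 7: y in {0,1}, choose 1; 2->1 ok
  pos 8: y in {0,1}, choose 0; 1->0 ok
  pos 9: y in {0,1}, choose 1; 0->1 ok
  pos 10: y in {0,1}, choose 0; 1->0 ok
  pos 11: y in {0,1}, choose 0; 0->0 ok
  pos 12: y in {0,1}, choose 0; 0->0 ok
  pos 13: y in {0,1}, choose 1; 0->1 ok
  pos 14: y in {0,1}, choose 0; 1->0 ok
  pos 15: y in {0,1}, choose 0; 0->0 ok
  pos 16: y in {0,1}, choose 0; 0->0 ok
  pos 17: y in {0,1}, choose 1; 0->1 ok
  pos 18: x in {2}, choose 2; 1->2 ok
  pos 19: y in {0,1}, choose 1; 2->1 ok
  pos 20: x in {2}, choose 2; 1->2 ok
  pos 21: x in {2}, choose 2; 2->2 ok
  pos 22: x in {2}, choose 2; 2->2 ok
  pos 23: y in {0,1}, choose 1; 2->1 ok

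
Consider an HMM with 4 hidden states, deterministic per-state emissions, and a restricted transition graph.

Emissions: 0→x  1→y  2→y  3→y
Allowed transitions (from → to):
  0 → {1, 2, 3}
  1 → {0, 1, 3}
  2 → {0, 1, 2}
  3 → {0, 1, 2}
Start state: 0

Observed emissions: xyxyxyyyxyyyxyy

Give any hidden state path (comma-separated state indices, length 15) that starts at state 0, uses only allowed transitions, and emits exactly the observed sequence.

  [0] x  {0}  => 0  start
  [1] y  {1,2,3}  => 1  0->1 ok
  [2] x  {0}  => 0  1->0 ok
  [3] y  {1,2,3}  => 2  0->2 ok
  [4] x  {0}  => 0  2->0 ok
  [5] y  {1,2,3}  => 2  0->2 ok
  [6] y  {1,2,3}  => 1  2->1 ok
  [7] y  {1,2,3}  => 1  1->1 ok
  [8] x  {0}  => 0  1->0 ok
  [9] y  {1,2,3}  => 1  0->1 ok
  [10] y  {1,2,3}  => 1  1->1 ok
  [11] y  {1,2,3}  => 3  1->3 ok
  [12] x  {0}  => 0  3->0 ok
  [13] y  {1,2,3}  => 2  0->2 ok
  [14] y  {1,2,3}  => 2  2->2 ok

0,1,0,2,0,2,1,1,0,1,1,3,0,2,2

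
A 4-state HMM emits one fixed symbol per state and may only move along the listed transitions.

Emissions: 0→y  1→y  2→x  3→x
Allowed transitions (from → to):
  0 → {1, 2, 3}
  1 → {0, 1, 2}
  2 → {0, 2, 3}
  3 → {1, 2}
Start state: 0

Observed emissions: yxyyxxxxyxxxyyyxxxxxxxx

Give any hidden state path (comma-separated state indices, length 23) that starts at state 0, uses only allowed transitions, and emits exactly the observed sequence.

  [0] y  {0,1}  => 0  start
  [1] x  {2,3}  => 3  0->3 ok
  [2] y  {0,1}  => 1  3->1 ok
  [3] y  {0,1}  => 1  1->1 ok
  [4] x  {2,3}  => 2  1->2 ok
  [5] x  {2,3}  => 3  2->3 ok
  [6] x  {2,3}  => 2  3->2 ok
  [7] x  {2,3}  => 3  2->3 ok
  [8] y  {0,1}  => 1  3->1 ok
  [9] x  {2,3}  => 2  1->2 ok
  [10] x  {2,3}  => 2  2->2 ok
  [11] x  {2,3}  => 2  2->2 ok
  [12] y  {0,1}  => 0  2->0 ok
  [13] y  {0,1}  => 1  0->1 ok
  [14] y  {0,1}  => 0  1->0 ok
  [15] x  {2,3}  => 2  0->2 ok
  [16] x  {2,3}  => 2  2->2 ok
  [17] x  {2,3}  => 3  2->3 ok
  [18] x  {2,3}  => 2  3->2 ok
  [19] x  {2,3}  => 2  2->2 ok
  [20] x  {2,3}  => 3  2->3 ok
  [21] x  {2,3}  => 2  3->2 ok
  [22] x  {2,3}  => 2  2->2 ok

0,3,1,1,2,3,2,3,1,2,2,2,0,1,0,2,2,3,2,2,3,2,2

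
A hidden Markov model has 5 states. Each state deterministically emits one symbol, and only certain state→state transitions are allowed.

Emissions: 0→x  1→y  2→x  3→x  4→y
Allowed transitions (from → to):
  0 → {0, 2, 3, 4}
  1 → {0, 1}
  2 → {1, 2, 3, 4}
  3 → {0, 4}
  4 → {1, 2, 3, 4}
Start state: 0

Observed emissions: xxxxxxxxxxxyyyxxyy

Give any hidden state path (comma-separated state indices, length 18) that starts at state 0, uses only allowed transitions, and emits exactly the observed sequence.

0,0,0,3,0,0,2,2,3,0,3,4,1,1,0,3,4,4

  0: obs=x cand={0,2,3} pick 0 [start]
  1: obs=x cand={0,2,3} pick 0 [0->0 ok]
  2: obs=x cand={0,2,3} pick 0 [0->0 ok]
  3: obs=x cand={0,2,3} pick 3 [0->3 ok]
  4: obs=x cand={0,2,3} pick 0 [3->0 ok]
  5: obs=x cand={0,2,3} pick 0 [0->0 ok]
  6: obs=x cand={0,2,3} pick 2 [0->2 ok]
  7: obs=x cand={0,2,3} pick 2 [2->2 ok]
  8: obs=x cand={0,2,3} pick 3 [2->3 ok]
  9: obs=x cand={0,2,3} pick 0 [3->0 ok]
  10: obs=x cand={0,2,3} pick 3 [0->3 ok]
  11: obs=y cand={1,4} pick 4 [3->4 ok]
  12: obs=y cand={1,4} pick 1 [4->1 ok]
  13: obs=y cand={1,4} pick 1 [1->1 ok]
  14: obs=x cand={0,2,3} pick 0 [1->0 ok]
  15: obs=x cand={0,2,3} pick 3 [0->3 ok]
  16: obs=y cand={1,4} pick 4 [3->4 ok]
  17: obs=y cand={1,4} pick 4 [4->4 ok]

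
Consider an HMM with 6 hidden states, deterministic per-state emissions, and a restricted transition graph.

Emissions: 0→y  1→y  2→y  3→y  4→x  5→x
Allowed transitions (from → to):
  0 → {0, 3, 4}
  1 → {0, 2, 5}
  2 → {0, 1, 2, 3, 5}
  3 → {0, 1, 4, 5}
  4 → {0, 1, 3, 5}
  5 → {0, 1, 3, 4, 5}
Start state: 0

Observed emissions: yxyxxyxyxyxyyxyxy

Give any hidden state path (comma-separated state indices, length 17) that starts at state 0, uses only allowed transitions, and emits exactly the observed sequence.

0,4,1,5,4,3,5,3,5,3,4,0,0,4,3,4,1

  t0 'y' -> {0,1,2,3}, take 0 (start)
  t1 'x' -> {4,5}, take 4 (0->4 ok)
  t2 'y' -> {0,1,2,3}, take 1 (4->1 ok)
  t3 'x' -> {4,5}, take 5 (1->5 ok)
  t4 'x' -> {4,5}, take 4 (5->4 ok)
  t5 'y' -> {0,1,2,3}, take 3 (4->3 ok)
  t6 'x' -> {4,5}, take 5 (3->5 ok)
  t7 'y' -> {0,1,2,3}, take 3 (5->3 ok)
  t8 'x' -> {4,5}, take 5 (3->5 ok)
  t9 'y' -> {0,1,2,3}, take 3 (5->3 ok)
  t10 'x' -> {4,5}, take 4 (3->4 ok)
  t11 'y' -> {0,1,2,3}, take 0 (4->0 ok)
  t12 'y' -> {0,1,2,3}, take 0 (0->0 ok)
  t13 'x' -> {4,5}, take 4 (0->4 ok)
  t14 'y' -> {0,1,2,3}, take 3 (4->3 ok)
  t15 'x' -> {4,5}, take 4 (3->4 ok)
  t16 'y' -> {0,1,2,3}, take 1 (4->1 ok)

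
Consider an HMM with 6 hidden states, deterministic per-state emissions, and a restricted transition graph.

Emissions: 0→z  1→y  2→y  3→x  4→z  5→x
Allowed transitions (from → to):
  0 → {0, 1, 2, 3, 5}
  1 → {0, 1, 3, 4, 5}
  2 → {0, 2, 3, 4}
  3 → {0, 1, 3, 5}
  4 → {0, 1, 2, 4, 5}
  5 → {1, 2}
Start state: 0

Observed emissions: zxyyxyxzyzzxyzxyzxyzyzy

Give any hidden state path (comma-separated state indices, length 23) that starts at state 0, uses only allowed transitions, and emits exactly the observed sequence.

  0: obs=z cand={0,4} pick 0 [start]
  1: obs=x cand={3,5} pick 5 [0->5 ok]
  2: obs=y cand={1,2} pick 1 [5->1 ok]
  3: obs=y cand={1,2} pick 1 [1->1 ok]
  4: obs=x cand={3,5} pick 5 [1->5 ok]
  5: obs=y cand={1,2} pick 1 [5->1 ok]
  6: obs=x cand={3,5} pick 3 [1->3 ok]
  7: obs=z cand={0,4} pick 0 [3->0 ok]
  8: obs=y cand={1,2} pick 1 [0->1 ok]
  9: obs=z cand={0,4} pick 4 [1->4 ok]
  10: obs=z cand={0,4} pick 0 [4->0 ok]
  11: obs=x cand={3,5} pick 5 [0->5 ok]
  12: obs=y cand={1,2} pick 1 [5->1 ok]
  13: obs=z cand={0,4} pick 4 [1->4 ok]
  14: obs=x cand={3,5} pick 5 [4->5 ok]
  15: obs=y cand={1,2} pick 1 [5->1 ok]
  16: obs=z cand={0,4} pick 4 [1->4 ok]
  17: obs=x cand={3,5} pick 5 [4->5 ok]
  18: obs=y cand={1,2} pick 1 [5->1 ok]
  19: obs=z cand={0,4} pick 4 [1->4 ok]
  20: obs=y cand={1,2} pick 2 [4->2 ok]
  21: obs=z cand={0,4} pick 4 [2->4 ok]
  22: obs=y cand={1,2} pick 1 [4->1 ok]

0,5,1,1,5,1,3,0,1,4,0,5,1,4,5,1,4,5,1,4,2,4,1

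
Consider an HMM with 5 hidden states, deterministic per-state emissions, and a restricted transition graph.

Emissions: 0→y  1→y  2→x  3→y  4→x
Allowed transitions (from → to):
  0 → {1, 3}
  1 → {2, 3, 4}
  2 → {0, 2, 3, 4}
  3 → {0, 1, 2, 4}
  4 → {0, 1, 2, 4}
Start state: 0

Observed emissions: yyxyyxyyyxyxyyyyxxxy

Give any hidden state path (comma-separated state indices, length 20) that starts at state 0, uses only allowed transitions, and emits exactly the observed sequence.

  [0] y  {0,1,3}  => 0  start
  [1] y  {0,1,3}  => 1  0->1 ok
  [2] x  {2,4}  => 4  1->4 ok
  [3] y  {0,1,3}  => 1  4->1 ok
  [4] y  {0,1,3}  => 3  1->3 ok
  [5] x  {2,4}  => 4  3->4 ok
  [6] y  {0,1,3}  => 1  4->1 ok
  [7] y  {0,1,3}  => 3  1->3 ok
  [8] y  {0,1,3}  => 1  3->1 ok
  [9] x  {2,4}  => 2  1->2 ok
  [10] y  {0,1,3}  => 3  2->3 ok
  [11] x  {2,4}  => 4  3->4 ok
  [12] y  {0,1,3}  => 0  4->0 ok
  [13] y  {0,1,3}  => 3  0->3 ok
  [14] y  {0,1,3}  => 0  3->0 ok
  [15] y  {0,1,3}  => 1  0->1 ok
  [16] x  {2,4}  => 2  1->2 ok
  [17] x  {2,4}  => 2  2->2 ok
  [18] x  {2,4}  => 2  2->2 ok
  [19] y  {0,1,3}  => 3  2->3 ok

0,1,4,1,3,4,1,3,1,2,3,4,0,3,0,1,2,2,2,3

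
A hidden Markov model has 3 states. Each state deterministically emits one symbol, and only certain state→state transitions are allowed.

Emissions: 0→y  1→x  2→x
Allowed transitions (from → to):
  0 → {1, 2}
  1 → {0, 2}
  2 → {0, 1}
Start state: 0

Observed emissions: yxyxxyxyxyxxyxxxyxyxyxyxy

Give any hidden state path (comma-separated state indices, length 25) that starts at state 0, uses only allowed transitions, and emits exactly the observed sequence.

  t0 'y' -> {0}, take 0 (start)
  t1 'x' -> {1,2}, take 1 (0->1 ok)
  t2 'y' -> {0}, take 0 (1->0 ok)
  t3 'x' -> {1,2}, take 2 (0->2 ok)
  t4 'x' -> {1,2}, take 1 (2->1 ok)
  t5 'y' -> {0}, take 0 (1->0 ok)
  t6 'x' -> {1,2}, take 2 (0->2 ok)
  t7 'y' -> {0}, take 0 (2->0 ok)
  t8 'x' -> {1,2}, take 1 (0->1 ok)
  t9 'y' -> {0}, take 0 (1->0 ok)
  t10 'x' -> {1,2}, take 1 (0->1 ok)
  t11 'x' -> {1,2}, take 2 (1->2 ok)
  t12 'y' -> {0}, take 0 (2->0 ok)
  t13 'x' -> {1,2}, take 1 (0->1 ok)
  t14 'x' -> {1,2}, take 2 (1->2 ok)
  t15 'x' -> {1,2}, take 1 (2->1 ok)
  t16 'y' -> {0}, take 0 (1->0 ok)
  t17 'x' -> {1,2}, take 2 (0->2 ok)
  t18 'y' -> {0}, take 0 (2->0 ok)
  t19 'x' -> {1,2}, take 1 (0->1 ok)
  t20 'y' -> {0}, take 0 (1->0 ok)
  t21 'x' -> {1,2}, take 2 (0->2 ok)
  t22 'y' -> {0}, take 0 (2->0 ok)
  t23 'x' -> {1,2}, take 2 (0->2 ok)
  t24 'y' -> {0}, take 0 (2->0 ok)

0,1,0,2,1,0,2,0,1,0,1,2,0,1,2,1,0,2,0,1,0,2,0,2,0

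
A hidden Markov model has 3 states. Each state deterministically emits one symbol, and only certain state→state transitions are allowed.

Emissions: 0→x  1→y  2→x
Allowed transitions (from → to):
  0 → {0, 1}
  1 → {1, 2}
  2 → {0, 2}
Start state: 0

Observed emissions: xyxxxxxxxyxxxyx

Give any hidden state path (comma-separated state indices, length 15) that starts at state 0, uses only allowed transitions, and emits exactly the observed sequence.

  0: obs=x cand={0,2} pick 0 [start]
  1: obs=y cand={1} pick 1 [0->1 ok]
  2: obs=x cand={0,2} pick 2 [1->2 ok]
  3: obs=x cand={0,2} pick 2 [2->2 ok]
  4: obs=x cand={0,2} pick 2 [2->2 ok]
  5: obs=x cand={0,2} pick 2 [2->2 ok]
  6: obs=x cand={0,2} pick 0 [2->0 ok]
  7: obs=x cand={0,2} pick 0 [0->0 ok]
  8: obs=x cand={0,2} pick 0 [0->0 ok]
  9: obs=y cand={1} pick 1 [0->1 ok]
  10: obs=x cand={0,2} pick 2 [1->2 ok]
  11: obs=x cand={0,2} pick 0 [2->0 ok]
  12: obs=x cand={0,2} pick 0 [0->0 ok]
  13: obs=y cand={1} pick 1 [0->1 ok]
  14: obs=x cand={0,2} pick 2 [1->2 ok]

0,1,2,2,2,2,0,0,0,1,2,0,0,1,2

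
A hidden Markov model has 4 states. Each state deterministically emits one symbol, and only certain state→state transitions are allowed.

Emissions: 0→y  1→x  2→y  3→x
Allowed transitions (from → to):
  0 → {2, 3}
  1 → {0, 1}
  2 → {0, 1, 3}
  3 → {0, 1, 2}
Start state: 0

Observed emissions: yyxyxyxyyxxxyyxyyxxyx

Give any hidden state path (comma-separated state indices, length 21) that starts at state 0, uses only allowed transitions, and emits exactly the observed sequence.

0,2,1,0,3,0,3,0,2,3,1,1,0,2,3,0,2,3,1,0,3

  pos 0: y in {0,2}, choose 0; start
  pos 1: y in {0,2}, choose 2; 0->2 ok
  pos 2: x in {1,3}, choose 1; 2->1 ok
  pos 3: y in {0,2}, choose 0; 1->0 ok
  pos 4: x in {1,3}, choose 3; 0->3 ok
  pos 5: y in {0,2}, choose 0; 3->0 ok
  pos 6: x in {1,3}, choose 3; 0->3 ok
  pos 7: y in {0,2}, choose 0; 3->0 ok
  pos 8: y in {0,2}, choose 2; 0->2 ok
  pos 9: x in {1,3}, choose 3; 2->3 ok
  pos 10: x in {1,3}, choose 1; 3->1 ok
  pos 11: x in {1,3}, choose 1; 1->1 ok
  pos 12: y in {0,2}, choose 0; 1->0 ok
  pos 13: y in {0,2}, choose 2; 0->2 ok
  pos 14: x in {1,3}, choose 3; 2->3 ok
  pos 15: y in {0,2}, choose 0; 3->0 ok
  pos 16: y in {0,2}, choose 2; 0->2 ok
  pos 17: x in {1,3}, choose 3; 2->3 ok
  pos 18: x in {1,3}, choose 1; 3->1 ok
  pos 19: y in {0,2}, choose 0; 1->0 ok
  pos 20: x in {1,3}, choose 3; 0->3 ok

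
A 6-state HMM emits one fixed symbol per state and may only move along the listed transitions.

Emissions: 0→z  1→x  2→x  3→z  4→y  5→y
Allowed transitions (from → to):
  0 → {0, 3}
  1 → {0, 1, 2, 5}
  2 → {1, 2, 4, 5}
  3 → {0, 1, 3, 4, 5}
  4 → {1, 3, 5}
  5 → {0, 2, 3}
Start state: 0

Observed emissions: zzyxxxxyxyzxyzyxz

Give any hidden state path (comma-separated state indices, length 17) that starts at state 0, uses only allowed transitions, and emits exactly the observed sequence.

  [0] z  {0,3}  => 0  start
  [1] z  {0,3}  => 3  0->3 ok
  [2] y  {4,5}  => 4  3->4 ok
  [3] x  {1,2}  => 1  4->1 ok
  [4] x  {1,2}  => 1  1->1 ok
  [5] x  {1,2}  => 1  1->1 ok
  [6] x  {1,2}  => 2  1->2 ok
  [7] y  {4,5}  => 5  2->5 ok
  [8] x  {1,2}  => 2  5->2 ok
  [9] y  {4,5}  => 5  2->5 ok
  [10] z  {0,3}  => 3  5->3 ok
  [11] x  {1,2}  => 1  3->1 ok
  [12] y  {4,5}  => 5  1->5 ok
  [13] z  {0,3}  => 3  5->3 ok
  [14] y  {4,5}  => 4  3->4 ok
  [15] x  {1,2}  => 1  4->1 ok
  [16] z  {0,3}  => 0  1->0 ok

0,3,4,1,1,1,2,5,2,5,3,1,5,3,4,1,0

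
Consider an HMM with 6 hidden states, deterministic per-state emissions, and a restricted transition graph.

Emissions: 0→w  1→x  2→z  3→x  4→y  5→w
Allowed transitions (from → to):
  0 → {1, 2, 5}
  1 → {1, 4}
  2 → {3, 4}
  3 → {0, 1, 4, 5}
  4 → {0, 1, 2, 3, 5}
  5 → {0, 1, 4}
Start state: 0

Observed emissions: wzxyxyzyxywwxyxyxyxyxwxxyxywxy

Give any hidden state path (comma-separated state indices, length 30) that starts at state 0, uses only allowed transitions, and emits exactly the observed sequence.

  0: obs=w cand={0,5} pick 0 [start]
  1: obs=z cand={2} pick 2 [0->2 ok]
  2: obs=x cand={1,3} pick 3 [2->3 ok]
  3: obs=y cand={4} pick 4 [3->4 ok]
  4: obs=x cand={1,3} pick 1 [4->1 ok]
  5: obs=y cand={4} pick 4 [1->4 ok]
  6: obs=z cand={2} pick 2 [4->2 ok]
  7: obs=y cand={4} pick 4 [2->4 ok]
  8: obs=x cand={1,3} pick 3 [4->3 ok]
  9: obs=y cand={4} pick 4 [3->4 ok]
  10: obs=w cand={0,5} pick 5 [4->5 ok]
  11: obs=w cand={0,5} pick 0 [5->0 ok]
  12: obs=x cand={1,3} pick 1 [0->1 ok]
  13: obs=y cand={4} pick 4 [1->4 ok]
  14: obs=x cand={1,3} pick 1 [4->1 ok]
  15: obs=y cand={4} pick 4 [1->4 ok]
  16: obs=x cand={1,3} pick 1 [4->1 ok]
  17: obs=y cand={4} pick 4 [1->4 ok]
  18: obs=x cand={1,3} pick 1 [4->1 ok]
  19: obs=y cand={4} pick 4 [1->4 ok]
  20: obs=x cand={1,3} pick 3 [4->3 ok]
  21: obs=w cand={0,5} pick 5 [3->5 ok]
  22: obs=x cand={1,3} pick 1 [5->1 ok]
  23: obs=x cand={1,3} pick 1 [1->1 ok]
  24: obs=y cand={4} pick 4 [1->4 ok]
  25: obs=x cand={1,3} pick 3 [4->3 ok]
  26: obs=y cand={4} pick 4 [3->4 ok]
  27: obs=w cand={0,5} pick 0 [4->0 ok]
  28: obs=x cand={1,3} pick 1 [0->1 ok]
  29: obs=y cand={4} pick 4 [1->4 ok]

0,2,3,4,1,4,2,4,3,4,5,0,1,4,1,4,1,4,1,4,3,5,1,1,4,3,4,0,1,4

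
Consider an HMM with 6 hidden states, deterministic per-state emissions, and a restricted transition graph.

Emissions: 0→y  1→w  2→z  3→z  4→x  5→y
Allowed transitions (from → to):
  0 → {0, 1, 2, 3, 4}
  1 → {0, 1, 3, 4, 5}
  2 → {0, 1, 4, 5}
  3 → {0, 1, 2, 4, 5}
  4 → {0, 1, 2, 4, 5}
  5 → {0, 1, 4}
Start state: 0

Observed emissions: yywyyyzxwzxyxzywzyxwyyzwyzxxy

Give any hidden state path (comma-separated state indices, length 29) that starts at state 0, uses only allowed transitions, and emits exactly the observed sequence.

0,0,1,0,0,0,2,4,1,3,4,5,4,2,5,1,3,0,4,1,0,0,2,1,0,2,4,4,0

  0: obs=y cand={0,5} pick 0 [start]
  1: obs=y cand={0,5} pick 0 [0->0 ok]
  2: obs=w cand={1} pick 1 [0->1 ok]
  3: obs=y cand={0,5} pick 0 [1->0 ok]
  4: obs=y cand={0,5} pick 0 [0->0 ok]
  5: obs=y cand={0,5} pick 0 [0->0 ok]
  6: obs=z cand={2,3} pick 2 [0->2 ok]
  7: obs=x cand={4} pick 4 [2->4 ok]
  8: obs=w cand={1} pick 1 [4->1 ok]
  9: obs=z cand={2,3} pick 3 [1->3 ok]
  10: obs=x cand={4} pick 4 [3->4 ok]
  11: obs=y cand={0,5} pick 5 [4->5 ok]
  12: obs=x cand={4} pick 4 [5->4 ok]
  13: obs=z cand={2,3} pick 2 [4->2 ok]
  14: obs=y cand={0,5} pick 5 [2->5 ok]
  15: obs=w cand={1} pick 1 [5->1 ok]
  16: obs=z cand={2,3} pick 3 [1->3 ok]
  17: obs=y cand={0,5} pick 0 [3->0 ok]
  18: obs=x cand={4} pick 4 [0->4 ok]
  19: obs=w cand={1} pick 1 [4->1 ok]
  20: obs=y cand={0,5} pick 0 [1->0 ok]
  21: obs=y cand={0,5} pick 0 [0->0 ok]
  22: obs=z cand={2,3} pick 2 [0->2 ok]
  23: obs=w cand={1} pick 1 [2->1 ok]
  24: obs=y cand={0,5} pick 0 [1->0 ok]
  25: obs=z cand={2,3} pick 2 [0->2 ok]
  26: obs=x cand={4} pick 4 [2->4 ok]
  27: obs=x cand={4} pick 4 [4->4 ok]
  28: obs=y cand={0,5} pick 0 [4->0 ok]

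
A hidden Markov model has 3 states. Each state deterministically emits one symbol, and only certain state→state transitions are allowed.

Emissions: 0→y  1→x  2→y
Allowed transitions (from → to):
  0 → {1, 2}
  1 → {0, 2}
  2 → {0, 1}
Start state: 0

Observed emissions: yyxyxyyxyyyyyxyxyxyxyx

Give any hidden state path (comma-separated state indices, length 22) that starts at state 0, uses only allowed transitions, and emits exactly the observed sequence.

0,2,1,2,1,0,2,1,2,0,2,0,2,1,0,1,0,1,0,1,2,1

  0: obs=y cand={0,2} pick 0 [start]
  1: obs=y cand={0,2} pick 2 [0->2 ok]
  2: obs=x cand={1} pick 1 [2->1 ok]
  3: obs=y cand={0,2} pick 2 [1->2 ok]
  4: obs=x cand={1} pick 1 [2->1 ok]
  5: obs=y cand={0,2} pick 0 [1->0 ok]
  6: obs=y cand={0,2} pick 2 [0->2 ok]
  7: obs=x cand={1} pick 1 [2->1 ok]
  8: obs=y cand={0,2} pick 2 [1->2 ok]
  9: obs=y cand={0,2} pick 0 [2->0 ok]
  10: obs=y cand={0,2} pick 2 [0->2 ok]
  11: obs=y cand={0,2} pick 0 [2->0 ok]
  12: obs=y cand={0,2} pick 2 [0->2 ok]
  13: obs=x cand={1} pick 1 [2->1 ok]
  14: obs=y cand={0,2} pick 0 [1->0 ok]
  15: obs=x cand={1} pick 1 [0->1 ok]
  16: obs=y cand={0,2} pick 0 [1->0 ok]
  17: obs=x cand={1} pick 1 [0->1 ok]
  18: obs=y cand={0,2} pick 0 [1->0 ok]
  19: obs=x cand={1} pick 1 [0->1 ok]
  20: obs=y cand={0,2} pick 2 [1->2 ok]
  21: obs=x cand={1} pick 1 [2->1 ok]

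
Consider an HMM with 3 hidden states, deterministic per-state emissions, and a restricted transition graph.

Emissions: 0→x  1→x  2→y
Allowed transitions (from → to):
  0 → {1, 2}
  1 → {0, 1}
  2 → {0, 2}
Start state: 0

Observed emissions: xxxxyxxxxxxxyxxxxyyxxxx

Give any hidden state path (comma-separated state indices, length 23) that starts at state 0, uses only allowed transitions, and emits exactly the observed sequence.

0,1,1,0,2,0,1,1,0,1,1,0,2,0,1,1,0,2,2,0,1,0,1

  pos 0: x in {0,1}, choose 0; start
  pos 1: x in {0,1}, choose 1; 0->1 ok
  pos 2: x in {0,1}, choose 1; 1->1 ok
  pos 3: x in {0,1}, choose 0; 1->0 ok
  pos 4: y in {2}, choose 2; 0->2 ok
  pos 5: x in {0,1}, choose 0; 2->0 ok
  pos 6: x in {0,1}, choose 1; 0->1 ok
  pos 7: x in {0,1}, choose 1; 1->1 ok
  pos 8: x in {0,1}, choose 0; 1->0 ok
  pos 9: x in {0,1}, choose 1; 0->1 ok
  pos 10: x in {0,1}, choose 1; 1->1 ok
  pos 11: x in {0,1}, choose 0; 1->0 ok
  pos 12: y in {2}, choose 2; 0->2 ok
  pos 13: x in {0,1}, choose 0; 2->0 ok
  pos 14: x in {0,1}, choose 1; 0->1 ok
  pos 15: x in {0,1}, choose 1; 1->1 ok
  pos 16: x in {0,1}, choose 0; 1->0 ok
  pos 17: y in {2}, choose 2; 0->2 ok
  pos 18: y in {2}, choose 2; 2->2 ok
  pos 19: x in {0,1}, choose 0; 2->0 ok
  pos 20: x in {0,1}, choose 1; 0->1 ok
  pos 21: x in {0,1}, choose 0; 1->0 ok
  pos 22: x in {0,1}, choose 1; 0->1 ok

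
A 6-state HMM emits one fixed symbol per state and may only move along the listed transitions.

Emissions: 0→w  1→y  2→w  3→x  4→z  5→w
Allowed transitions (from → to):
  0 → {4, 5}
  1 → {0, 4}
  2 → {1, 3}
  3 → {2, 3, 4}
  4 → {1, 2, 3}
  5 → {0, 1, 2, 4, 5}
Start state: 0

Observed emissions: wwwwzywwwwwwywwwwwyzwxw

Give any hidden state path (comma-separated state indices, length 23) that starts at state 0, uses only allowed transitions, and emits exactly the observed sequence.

  0: obs=w cand={0,2,5} pick 0 [start]
  1: obs=w cand={0,2,5} pick 5 [0->5 ok]
  2: obs=w cand={0,2,5} pick 5 [5->5 ok]
  3: obs=w cand={0,2,5} pick 5 [5->5 ok]
  4: obs=z cand={4} pick 4 [5->4 ok]
  5: obs=y cand={1} pick 1 [4->1 ok]
  6: obs=w cand={0,2,5} pick 0 [1->0 ok]
  7: obs=w cand={0,2,5} pick 5 [0->5 ok]
  8: obs=w cand={0,2,5} pick 5 [5->5 ok]
  9: obs=w cand={0,2,5} pick 5 [5->5 ok]
  10: obs=w cand={0,2,5} pick 5 [5->5 ok]
  11: obs=w cand={0,2,5} pick 5 [5->5 ok]
  12: obs=y cand={1} pick 1 [5->1 ok]
  13: obs=w cand={0,2,5} pick 0 [1->0 ok]
  14: obs=w cand={0,2,5} pick 5 [0->5 ok]
  15: obs=w cand={0,2,5} pick 5 [5->5 ok]
  16: obs=w cand={0,2,5} pick 0 [5->0 ok]
  17: obs=w cand={0,2,5} pick 5 [0->5 ok]
  18: obs=y cand={1} pick 1 [5->1 ok]
  19: obs=z cand={4} pick 4 [1->4 ok]
  20: obs=w cand={0,2,5} pick 2 [4->2 ok]
  21: obs=x cand={3} pick 3 [2->3 ok]
  22: obs=w cand={0,2,5} pick 2 [3->2 ok]

0,5,5,5,4,1,0,5,5,5,5,5,1,0,5,5,0,5,1,4,2,3,2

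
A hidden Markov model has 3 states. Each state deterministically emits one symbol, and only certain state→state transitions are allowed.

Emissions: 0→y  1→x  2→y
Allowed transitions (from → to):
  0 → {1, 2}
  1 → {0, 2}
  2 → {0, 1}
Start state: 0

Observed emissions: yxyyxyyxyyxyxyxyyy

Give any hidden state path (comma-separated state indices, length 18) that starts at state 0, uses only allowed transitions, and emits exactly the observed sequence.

0,1,2,0,1,0,2,1,0,2,1,2,1,0,1,2,0,2

  pos 0: y in {0,2}, choose 0; start
  pos 1: x in {1}, choose 1; 0->1 ok
  pos 2: y in {0,2}, choose 2; 1->2 ok
  pos 3: y in {0,2}, choose 0; 2->0 ok
  pos 4: x in {1}, choose 1; 0->1 ok
  pos 5: y in {0,2}, choose 0; 1->0 ok
  pos 6: y in {0,2}, choose 2; 0->2 ok
  pos 7: x in {1}, choose 1; 2->1 ok
  pos 8: y in {0,2}, choose 0; 1->0 ok
  pos 9: y in {0,2}, choose 2; 0->2 ok
  pos 10: x in {1}, choose 1; 2->1 ok
  pos 11: y in {0,2}, choose 2; 1->2 ok
  pos 12: x in {1}, choose 1; 2->1 ok
  pos 13: y in {0,2}, choose 0; 1->0 ok
  pos 14: x in {1}, choose 1; 0->1 ok
  pos 15: y in {0,2}, choose 2; 1->2 ok
  pos 16: y in {0,2}, choose 0; 2->0 ok
  pos 17: y in {0,2}, choose 2; 0->2 ok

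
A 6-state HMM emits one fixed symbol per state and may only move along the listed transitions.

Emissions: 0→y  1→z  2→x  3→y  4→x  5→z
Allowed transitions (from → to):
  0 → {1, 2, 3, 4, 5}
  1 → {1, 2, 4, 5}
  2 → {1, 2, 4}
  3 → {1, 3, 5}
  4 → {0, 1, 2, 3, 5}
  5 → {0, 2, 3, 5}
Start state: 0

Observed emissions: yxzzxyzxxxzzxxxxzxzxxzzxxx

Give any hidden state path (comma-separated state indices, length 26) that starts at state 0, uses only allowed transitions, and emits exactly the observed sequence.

0,2,1,1,4,3,5,2,2,4,1,1,2,2,2,2,1,2,1,2,4,1,5,2,2,2

  0: obs=y cand={0,3} pick 0 [start]
  1: obs=x cand={2,4} pick 2 [0->2 ok]
  2: obs=z cand={1,5} pick 1 [2->1 ok]
  3: obs=z cand={1,5} pick 1 [1->1 ok]
  4: obs=x cand={2,4} pick 4 [1->4 ok]
  5: obs=y cand={0,3} pick 3 [4->3 ok]
  6: obs=z cand={1,5} pick 5 [3->5 ok]
  7: obs=x cand={2,4} pick 2 [5->2 ok]
  8: obs=x cand={2,4} pick 2 [2->2 ok]
  9: obs=x cand={2,4} pick 4 [2->4 ok]
  10: obs=z cand={1,5} pick 1 [4->1 ok]
  11: obs=z cand={1,5} pick 1 [1->1 ok]
  12: obs=x cand={2,4} pick 2 [1->2 ok]
  13: obs=x cand={2,4} pick 2 [2->2 ok]
  14: obs=x cand={2,4} pick 2 [2->2 ok]
  15: obs=x cand={2,4} pick 2 [2->2 ok]
  16: obs=z cand={1,5} pick 1 [2->1 ok]
  17: obs=x cand={2,4} pick 2 [1->2 ok]
  18: obs=z cand={1,5} pick 1 [2->1 ok]
  19: obs=x cand={2,4} pick 2 [1->2 ok]
  20: obs=x cand={2,4} pick 4 [2->4 ok]
  21: obs=z cand={1,5} pick 1 [4->1 ok]
  22: obs=z cand={1,5} pick 5 [1->5 ok]
  23: obs=x cand={2,4} pick 2 [5->2 ok]
  24: obs=x cand={2,4} pick 2 [2->2 ok]
  25: obs=x cand={2,4} pick 2 [2->2 ok]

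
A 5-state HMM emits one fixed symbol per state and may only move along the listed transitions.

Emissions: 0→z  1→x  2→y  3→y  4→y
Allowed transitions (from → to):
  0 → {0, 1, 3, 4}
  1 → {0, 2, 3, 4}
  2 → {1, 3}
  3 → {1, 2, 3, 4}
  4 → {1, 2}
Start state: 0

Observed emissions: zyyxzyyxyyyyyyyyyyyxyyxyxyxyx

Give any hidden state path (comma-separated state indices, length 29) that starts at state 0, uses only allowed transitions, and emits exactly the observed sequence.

0,3,4,1,0,3,3,1,3,4,2,3,4,2,3,3,4,2,3,1,3,2,1,2,1,2,1,2,1

  [0] z  {0}  => 0  start
  [1] y  {2,3,4}  => 3  0->3 ok
  [2] y  {2,3,4}  => 4  3->4 ok
  [3] x  {1}  => 1  4->1 ok
  [4] z  {0}  => 0  1->0 ok
  [5] y  {2,3,4}  => 3  0->3 ok
  [6] y  {2,3,4}  => 3  3->3 ok
  [7] x  {1}  => 1  3->1 ok
  [8] y  {2,3,4}  => 3  1->3 ok
  [9] y  {2,3,4}  => 4  3->4 ok
  [10] y  {2,3,4}  => 2  4->2 ok
  [11] y  {2,3,4}  => 3  2->3 ok
  [12] y  {2,3,4}  => 4  3->4 ok
  [13] y  {2,3,4}  => 2  4->2 ok
  [14] y  {2,3,4}  => 3  2->3 ok
  [15] y  {2,3,4}  => 3  3->3 ok
  [16] y  {2,3,4}  => 4  3->4 ok
  [17] y  {2,3,4}  => 2  4->2 ok
  [18] y  {2,3,4}  => 3  2->3 ok
  [19] x  {1}  => 1  3->1 ok
  [20] y  {2,3,4}  => 3  1->3 ok
  [21] y  {2,3,4}  => 2  3->2 ok
  [22] x  {1}  => 1  2->1 ok
  [23] y  {2,3,4}  => 2  1->2 ok
  [24] x  {1}  => 1  2->1 ok
  [25] y  {2,3,4}  => 2  1->2 ok
  [26] x  {1}  => 1  2->1 ok
  [27] y  {2,3,4}  => 2  1->2 ok
  [28] x  {1}  => 1  2->1 ok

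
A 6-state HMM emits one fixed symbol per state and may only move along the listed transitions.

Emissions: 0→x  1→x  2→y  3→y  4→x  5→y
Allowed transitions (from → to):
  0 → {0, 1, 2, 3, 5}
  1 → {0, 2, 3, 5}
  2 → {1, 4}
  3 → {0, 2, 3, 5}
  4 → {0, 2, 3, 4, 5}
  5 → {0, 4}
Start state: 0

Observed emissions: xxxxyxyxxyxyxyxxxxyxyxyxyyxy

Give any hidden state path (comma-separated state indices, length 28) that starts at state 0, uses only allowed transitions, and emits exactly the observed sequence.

0,1,0,1,3,0,2,4,0,2,1,5,4,5,0,0,1,0,2,4,2,1,2,4,3,2,4,3

  pos 0: x in {0,1,4}, choose 0; start
  pos 1: x in {0,1,4}, choose 1; 0->1 ok
  pos 2: x in {0,1,4}, choose 0; 1->0 ok
  pos 3: x in {0,1,4}, choose 1; 0->1 ok
  pos 4: y in {2,3,5}, choose 3; 1->3 ok
  pos 5: x in {0,1,4}, choose 0; 3->0 ok
  pos 6: y in {2,3,5}, choose 2; 0->2 ok
  pos 7: x in {0,1,4}, choose 4; 2->4 ok
  pos 8: x in {0,1,4}, choose 0; 4->0 ok
  pos 9: y in {2,3,5}, choose 2; 0->2 ok
  pos 10: x in {0,1,4}, choose 1; 2->1 ok
  pos 11: y in {2,3,5}, choose 5; 1->5 ok
  pos 12: x in {0,1,4}, choose 4; 5->4 ok
  pos 13: y in {2,3,5}, choose 5; 4->5 ok
  pos 14: x in {0,1,4}, choose 0; 5->0 ok
  pos 15: x in {0,1,4}, choose 0; 0->0 ok
  pos 16: x in {0,1,4}, choose 1; 0->1 ok
  pos 17: x in {0,1,4}, choose 0; 1->0 ok
  pos 18: y in {2,3,5}, choose 2; 0->2 ok
  pos 19: x in {0,1,4}, choose 4; 2->4 ok
  pos 20: y in {2,3,5}, choose 2; 4->2 ok
  pos 21: x in {0,1,4}, choose 1; 2->1 ok
  pos 22: y in {2,3,5}, choose 2; 1->2 ok
  pos 23: x in {0,1,4}, choose 4; 2->4 ok
  pos 24: y in {2,3,5}, choose 3; 4->3 ok
  pos 25: y in {2,3,5}, choose 2; 3->2 ok
  pos 26: x in {0,1,4}, choose 4; 2->4 ok
  pos 27: y in {2,3,5}, choose 3; 4->3 ok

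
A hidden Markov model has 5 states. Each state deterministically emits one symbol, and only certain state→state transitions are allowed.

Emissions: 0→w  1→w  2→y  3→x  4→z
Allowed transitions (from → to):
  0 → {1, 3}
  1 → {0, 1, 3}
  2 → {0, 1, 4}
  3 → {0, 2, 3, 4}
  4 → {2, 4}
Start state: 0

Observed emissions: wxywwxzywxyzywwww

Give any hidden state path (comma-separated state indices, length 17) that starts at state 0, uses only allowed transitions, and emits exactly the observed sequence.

0,3,2,1,1,3,4,2,1,3,2,4,2,1,1,1,0

  0: obs=w cand={0,1} pick 0 [start]
  1: obs=x cand={3} pick 3 [0->3 ok]
  2: obs=y cand={2} pick 2 [3->2 ok]
  3: obs=w cand={0,1} pick 1 [2->1 ok]
  4: obs=w cand={0,1} pick 1 [1->1 ok]
  5: obs=x cand={3} pick 3 [1->3 ok]
  6: obs=z cand={4} pick 4 [3->4 ok]
  7: obs=y cand={2} pick 2 [4->2 ok]
  8: obs=w cand={0,1} pick 1 [2->1 ok]
  9: obs=x cand={3} pick 3 [1->3 ok]
  10: obs=y cand={2} pick 2 [3->2 ok]
  11: obs=z cand={4} pick 4 [2->4 ok]
  12: obs=y cand={2} pick 2 [4->2 ok]
  13: obs=w cand={0,1} pick 1 [2->1 ok]
  14: obs=w cand={0,1} pick 1 [1->1 ok]
  15: obs=w cand={0,1} pick 1 [1->1 ok]
  16: obs=w cand={0,1} pick 0 [1->0 ok]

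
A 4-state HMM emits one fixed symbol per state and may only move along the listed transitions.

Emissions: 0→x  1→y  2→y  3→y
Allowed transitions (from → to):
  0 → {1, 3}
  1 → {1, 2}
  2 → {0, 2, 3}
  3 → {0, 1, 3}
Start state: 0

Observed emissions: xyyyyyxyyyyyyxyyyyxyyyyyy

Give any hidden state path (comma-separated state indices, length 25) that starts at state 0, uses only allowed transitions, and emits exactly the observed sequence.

0,1,1,1,2,2,0,3,3,1,1,2,2,0,1,2,2,2,0,1,1,1,1,2,3

  t0 'x' -> {0}, take 0 (start)
  t1 'y' -> {1,2,3}, take 1 (0->1 ok)
  t2 'y' -> {1,2,3}, take 1 (1->1 ok)
  t3 'y' -> {1,2,3}, take 1 (1->1 ok)
  t4 'y' -> {1,2,3}, take 2 (1->2 ok)
  t5 'y' -> {1,2,3}, take 2 (2->2 ok)
  t6 'x' -> {0}, take 0 (2->0 ok)
  t7 'y' -> {1,2,3}, take 3 (0->3 ok)
  t8 'y' -> {1,2,3}, take 3 (3->3 ok)
  t9 'y' -> {1,2,3}, take 1 (3->1 ok)
  t10 'y' -> {1,2,3}, take 1 (1->1 ok)
  t11 'y' -> {1,2,3}, take 2 (1->2 ok)
  t12 'y' -> {1,2,3}, take 2 (2->2 ok)
  t13 'x' -> {0}, take 0 (2->0 ok)
  t14 'y' -> {1,2,3}, take 1 (0->1 ok)
  t15 'y' -> {1,2,3}, take 2 (1->2 ok)
  t16 'y' -> {1,2,3}, take 2 (2->2 ok)
  t17 'y' -> {1,2,3}, take 2 (2->2 ok)
  t18 'x' -> {0}, take 0 (2->0 ok)
  t19 'y' -> {1,2,3}, take 1 (0->1 ok)
  t20 'y' -> {1,2,3}, take 1 (1->1 ok)
  t21 'y' -> {1,2,3}, take 1 (1->1 ok)
  t22 'y' -> {1,2,3}, take 1 (1->1 ok)
  t23 'y' -> {1,2,3}, take 2 (1->2 ok)
  t24 'y' -> {1,2,3}, take 3 (2->3 ok)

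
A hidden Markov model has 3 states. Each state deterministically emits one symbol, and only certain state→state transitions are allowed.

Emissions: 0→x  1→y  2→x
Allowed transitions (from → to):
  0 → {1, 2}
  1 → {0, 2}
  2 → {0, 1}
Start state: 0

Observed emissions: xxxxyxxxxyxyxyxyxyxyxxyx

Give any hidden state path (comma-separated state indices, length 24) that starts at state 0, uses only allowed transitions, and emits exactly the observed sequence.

  [0] x  {0,2}  => 0  start
  [1] x  {0,2}  => 2  0->2 ok
  [2] x  {0,2}  => 0  2->0 ok
  [3] x  {0,2}  => 2  0->2 ok
  [4] y  {1}  => 1  2->1 ok
  [5] x  {0,2}  => 0  1->0 ok
  [6] x  {0,2}  => 2  0->2 ok
  [7] x  {0,2}  => 0  2->0 ok
  [8] x  {0,2}  => 2  0->2 ok
  [9] y  {1}  => 1  2->1 ok
  [10] x  {0,2}  => 2  1->2 ok
  [11] y  {1}  => 1  2->1 ok
  [12] x  {0,2}  => 2  1->2 ok
  [13] y  {1}  => 1  2->1 ok
  [14] x  {0,2}  => 0  1->0 ok
  [15] y  {1}  => 1  0->1 ok
  [16] x  {0,2}  => 0  1->0 ok
  [17] y  {1}  => 1  0->1 ok
  [18] x  {0,2}  => 0  1->0 ok
  [19] y  {1}  => 1  0->1 ok
  [20] x  {0,2}  => 0  1->0 ok
  [21] x  {0,2}  => 2  0->2 ok
  [22] y  {1}  => 1  2->1 ok
  [23] x  {0,2}  => 0  1->0 ok

0,2,0,2,1,0,2,0,2,1,2,1,2,1,0,1,0,1,0,1,0,2,1,0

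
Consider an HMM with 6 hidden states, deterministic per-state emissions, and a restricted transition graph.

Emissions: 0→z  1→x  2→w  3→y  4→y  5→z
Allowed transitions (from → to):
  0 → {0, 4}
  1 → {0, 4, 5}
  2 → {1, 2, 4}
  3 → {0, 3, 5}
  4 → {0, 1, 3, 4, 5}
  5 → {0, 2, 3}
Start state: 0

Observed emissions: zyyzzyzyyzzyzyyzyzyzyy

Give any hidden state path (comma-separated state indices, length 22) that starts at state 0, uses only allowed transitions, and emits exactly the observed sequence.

  pos 0: z in {0,5}, choose 0; start
  pos 1: y in {3,4}, choose 4; 0->4 ok
  pos 2: y in {3,4}, choose 3; 4->3 ok
  pos 3: z in {0,5}, choose 5; 3->5 ok
  pos 4: z in {0,5}, choose 0; 5->0 ok
  pos 5: y in {3,4}, choose 4; 0->4 ok
  pos 6: z in {0,5}, choose 5; 4->5 ok
  pos 7: y in {3,4}, choose 3; 5->3 ok
  pos 8: y in {3,4}, choose 3; 3->3 ok
  pos 9: z in {0,5}, choose 5; 3->5 ok
  pos 10: z in {0,5}, choose 0; 5->0 ok
  pos 11: y in {3,4}, choose 4; 0->4 ok
  pos 12: z in {0,5}, choose 5; 4->5 ok
  pos 13: y in {3,4}, choose 3; 5->3 ok
  pos 14: y in {3,4}, choose 3; 3->3 ok
  pos 15: z in {0,5}, choose 0; 3->0 ok
  pos 16: y in {3,4}, choose 4; 0->4 ok
  pos 17: z in {0,5}, choose 0; 4->0 ok
  pos 18: y in {3,4}, choose 4; 0->4 ok
  pos 19: z in {0,5}, choose 5; 4->5 ok
  pos 20: y in {3,4}, choose 3; 5->3 ok
  pos 21: y in {3,4}, choose 3; 3->3 ok

0,4,3,5,0,4,5,3,3,5,0,4,5,3,3,0,4,0,4,5,3,3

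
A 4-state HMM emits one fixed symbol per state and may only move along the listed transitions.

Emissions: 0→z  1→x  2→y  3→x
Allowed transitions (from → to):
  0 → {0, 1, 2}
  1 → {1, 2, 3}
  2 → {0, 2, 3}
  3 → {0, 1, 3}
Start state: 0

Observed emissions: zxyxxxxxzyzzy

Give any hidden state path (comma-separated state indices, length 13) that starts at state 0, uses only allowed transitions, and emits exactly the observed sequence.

  0: obs=z cand={0} pick 0 [start]
  1: obs=x cand={1,3} pick 1 [0->1 ok]
  2: obs=y cand={2} pick 2 [1->2 ok]
  3: obs=x cand={1,3} pick 3 [2->3 ok]
  4: obs=x cand={1,3} pick 3 [3->3 ok]
  5: obs=x cand={1,3} pick 3 [3->3 ok]
  6: obs=x cand={1,3} pick 3 [3->3 ok]
  7: obs=x cand={1,3} pick 3 [3->3 ok]
  8: obs=z cand={0} pick 0 [3->0 ok]
  9: obs=y cand={2} pick 2 [0->2 ok]
  10: obs=z cand={0} pick 0 [2->0 ok]
  11: obs=z cand={0} pick 0 [0->0 ok]
  12: obs=y cand={2} pick 2 [0->2 ok]

0,1,2,3,3,3,3,3,0,2,0,0,2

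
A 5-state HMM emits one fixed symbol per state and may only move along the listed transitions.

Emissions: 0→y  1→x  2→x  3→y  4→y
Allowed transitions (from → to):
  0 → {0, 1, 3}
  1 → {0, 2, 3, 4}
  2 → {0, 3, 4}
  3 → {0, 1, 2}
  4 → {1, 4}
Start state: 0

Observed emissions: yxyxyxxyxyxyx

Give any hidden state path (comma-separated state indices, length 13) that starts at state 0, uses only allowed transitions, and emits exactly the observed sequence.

0,1,3,1,4,1,2,4,1,3,1,0,1

  0: obs=y cand={0,3,4} pick 0 [start]
  1: obs=x cand={1,2} pick 1 [0->1 ok]
  2: obs=y cand={0,3,4} pick 3 [1->3 ok]
  3: obs=x cand={1,2} pick 1 [3->1 ok]
  4: obs=y cand={0,3,4} pick 4 [1->4 ok]
  5: obs=x cand={1,2} pick 1 [4->1 ok]
  6: obs=x cand={1,2} pick 2 [1->2 ok]
  7: obs=y cand={0,3,4} pick 4 [2->4 ok]
  8: obs=x cand={1,2} pick 1 [4->1 ok]
  9: obs=y cand={0,3,4} pick 3 [1->3 ok]
  10: obs=x cand={1,2} pick 1 [3->1 ok]
  11: obs=y cand={0,3,4} pick 0 [1->0 ok]
  12: obs=x cand={1,2} pick 1 [0->1 ok]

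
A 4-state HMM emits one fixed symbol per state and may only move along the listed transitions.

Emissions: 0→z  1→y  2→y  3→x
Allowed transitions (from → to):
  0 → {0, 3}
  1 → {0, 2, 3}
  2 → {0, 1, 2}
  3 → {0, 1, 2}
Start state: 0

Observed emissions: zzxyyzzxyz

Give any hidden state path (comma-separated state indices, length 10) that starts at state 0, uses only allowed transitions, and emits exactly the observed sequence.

  t0 'z' -> {0}, take 0 (start)
  t1 'z' -> {0}, take 0 (0->0 ok)
  t2 'x' -> {3}, take 3 (0->3 ok)
  t3 'y' -> {1,2}, take 2 (3->2 ok)
  t4 'y' -> {1,2}, take 1 (2->1 ok)
  t5 'z' -> {0}, take 0 (1->0 ok)
  t6 'z' -> {0}, take 0 (0->0 ok)
  t7 'x' -> {3}, take 3 (0->3 ok)
  t8 'y' -> {1,2}, take 2 (3->2 ok)
  t9 'z' -> {0}, take 0 (2->0 ok)

0,0,3,2,1,0,0,3,2,0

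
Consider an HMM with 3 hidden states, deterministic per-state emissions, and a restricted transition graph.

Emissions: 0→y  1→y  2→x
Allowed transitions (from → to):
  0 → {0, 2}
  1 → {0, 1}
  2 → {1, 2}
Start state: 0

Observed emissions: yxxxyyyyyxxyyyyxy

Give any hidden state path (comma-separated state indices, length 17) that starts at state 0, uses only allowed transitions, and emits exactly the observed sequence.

  [0] y  {0,1}  => 0  start
  [1] x  {2}  => 2  0->2 ok
  [2] x  {2}  => 2  2->2 ok
  [3] x  {2}  => 2  2->2 ok
  [4] y  {0,1}  => 1  2->1 ok
  [5] y  {0,1}  => 1  1->1 ok
  [6] y  {0,1}  => 0  1->0 ok
  [7] y  {0,1}  => 0  0->0 ok
  [8] y  {0,1}  => 0  0->0 ok
  [9] x  {2}  => 2  0->2 ok
  [10] x  {2}  => 2  2->2 ok
  [11] y  {0,1}  => 1  2->1 ok
  [12] y  {0,1}  => 1  1->1 ok
  [13] y  {0,1}  => 1  1->1 ok
  [14] y  {0,1}  => 0  1->0 ok
  [15] x  {2}  => 2  0->2 ok
  [16] y  {0,1}  => 1  2->1 ok

0,2,2,2,1,1,0,0,0,2,2,1,1,1,0,2,1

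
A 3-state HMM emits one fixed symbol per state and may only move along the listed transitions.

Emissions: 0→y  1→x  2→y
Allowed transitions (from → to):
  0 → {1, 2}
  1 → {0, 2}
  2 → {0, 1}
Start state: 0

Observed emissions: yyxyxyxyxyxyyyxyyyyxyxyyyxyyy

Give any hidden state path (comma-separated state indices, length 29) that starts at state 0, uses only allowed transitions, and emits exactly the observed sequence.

0,2,1,0,1,2,1,0,1,0,1,2,0,2,1,2,0,2,0,1,0,1,0,2,0,1,0,2,0

  [0] y  {0,2}  => 0  start
  [1] y  {0,2}  => 2  0->2 ok
  [2] x  {1}  => 1  2->1 ok
  [3] y  {0,2}  => 0  1->0 ok
  [4] x  {1}  => 1  0->1 ok
  [5] y  {0,2}  => 2  1->2 ok
  [6] x  {1}  => 1  2->1 ok
  [7] y  {0,2}  => 0  1->0 ok
  [8] x  {1}  => 1  0->1 ok
  [9] y  {0,2}  => 0  1->0 ok
  [10] x  {1}  => 1  0->1 ok
  [11] y  {0,2}  => 2  1->2 ok
  [12] y  {0,2}  => 0  2->0 ok
  [13] y  {0,2}  => 2  0->2 ok
  [14] x  {1}  => 1  2->1 ok
  [15] y  {0,2}  => 2  1->2 ok
  [16] y  {0,2}  => 0  2->0 ok
  [17] y  {0,2}  => 2  0->2 ok
  [18] y  {0,2}  => 0  2->0 ok
  [19] x  {1}  => 1  0->1 ok
  [20] y  {0,2}  => 0  1->0 ok
  [21] x  {1}  => 1  0->1 ok
  [22] y  {0,2}  => 0  1->0 ok
  [23] y  {0,2}  => 2  0->2 ok
  [24] y  {0,2}  => 0  2->0 ok
  [25] x  {1}  => 1  0->1 ok
  [26] y  {0,2}  => 0  1->0 ok
  [27] y  {0,2}  => 2  0->2 ok
  [28] y  {0,2}  => 0  2->0 ok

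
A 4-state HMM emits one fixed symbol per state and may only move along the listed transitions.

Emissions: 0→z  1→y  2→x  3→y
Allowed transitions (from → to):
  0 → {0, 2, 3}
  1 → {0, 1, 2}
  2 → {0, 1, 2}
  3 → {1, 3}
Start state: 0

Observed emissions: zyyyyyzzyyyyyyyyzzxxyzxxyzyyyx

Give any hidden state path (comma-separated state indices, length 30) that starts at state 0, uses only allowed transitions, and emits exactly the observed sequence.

  pos 0: z in {0}, choose 0; start
  pos 1: y in {1,3}, choose 3; 0->3 ok
  pos 2: y in {1,3}, choose 3; 3->3 ok
  pos 3: y in {1,3}, choose 3; 3->3 ok
  pos 4: y in {1,3}, choose 3; 3->3 ok
  pos 5: y in {1,3}, choose 1; 3->1 ok
  pos 6: z in {0}, choose 0; 1->0 ok
  pos 7: z in {0}, choose 0; 0->0 ok
  pos 8: y in {1,3}, choose 3; 0->3 ok
  pos 9: y in {1,3}, choose 3; 3->3 ok
  pos 10: y in {1,3}, choose 3; 3->3 ok
  pos 11: y in {1,3}, choose 3; 3->3 ok
  pos 12: y in {1,3}, choose 3; 3->3 ok
  pos 13: y in {1,3}, choose 1; 3->1 ok
  pos 14: y in {1,3}, choose 1; 1->1 ok
  pos 15: y in {1,3}, choose 1; 1->1 ok
  pos 16: z in {0}, choose 0; 1->0 ok
  pos 17: z in {0}, choose 0; 0->0 ok
  pos 18: x in {2}, choose 2; 0->2 ok
  pos 19: x in {2}, choose 2; 2->2 ok
  pos 20: y in {1,3}, choose 1; 2->1 ok
  pos 21: z in {0}, choose 0; 1->0 ok
  pos 22: x in {2}, choose 2; 0->2 ok
  pos 23: x in {2}, choose 2; 2->2 ok
  pos 24: y in {1,3}, choose 1; 2->1 ok
  pos 25: z in {0}, choose 0; 1->0 ok
  pos 26: y in {1,3}, choose 3; 0->3 ok
  pos 27: y in {1,3}, choose 1; 3->1 ok
  pos 28: y in {1,3}, choose 1; 1->1 ok
  pos 29: x in {2}, choose 2; 1->2 ok

0,3,3,3,3,1,0,0,3,3,3,3,3,1,1,1,0,0,2,2,1,0,2,2,1,0,3,1,1,2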